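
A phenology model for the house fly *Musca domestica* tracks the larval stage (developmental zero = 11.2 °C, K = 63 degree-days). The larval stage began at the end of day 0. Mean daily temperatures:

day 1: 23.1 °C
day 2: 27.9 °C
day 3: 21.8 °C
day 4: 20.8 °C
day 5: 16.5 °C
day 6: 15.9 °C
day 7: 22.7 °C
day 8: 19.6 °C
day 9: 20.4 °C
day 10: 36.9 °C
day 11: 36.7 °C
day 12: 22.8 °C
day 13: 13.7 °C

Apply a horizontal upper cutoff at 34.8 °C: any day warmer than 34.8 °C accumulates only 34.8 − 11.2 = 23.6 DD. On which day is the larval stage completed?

day 7

Daily DD above 11.2 °C (capped at 23.6): 11.9, 16.7, 10.6, 9.6, 5.3, 4.7, 11.5, 8.4, 9.2, 23.6, 23.6, 11.6, 2.5.
Cumulative: 11.9, 28.6, 39.2, 48.8, 54.1, 58.8, 70.3, 78.7, 87.9, 111.5, 135.1, 146.7, 149.2.
The total first reaches 63 DD on day 7.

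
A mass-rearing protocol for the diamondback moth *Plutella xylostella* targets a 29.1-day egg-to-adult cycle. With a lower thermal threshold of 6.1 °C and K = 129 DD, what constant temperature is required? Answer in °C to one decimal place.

Required daily accumulation = 129 / 29.1 = 4.433 DD/day.
T = T_base + 4.433 = 6.1 + 4.433 = 10.533 ≈ 10.5 °C.

10.5 °C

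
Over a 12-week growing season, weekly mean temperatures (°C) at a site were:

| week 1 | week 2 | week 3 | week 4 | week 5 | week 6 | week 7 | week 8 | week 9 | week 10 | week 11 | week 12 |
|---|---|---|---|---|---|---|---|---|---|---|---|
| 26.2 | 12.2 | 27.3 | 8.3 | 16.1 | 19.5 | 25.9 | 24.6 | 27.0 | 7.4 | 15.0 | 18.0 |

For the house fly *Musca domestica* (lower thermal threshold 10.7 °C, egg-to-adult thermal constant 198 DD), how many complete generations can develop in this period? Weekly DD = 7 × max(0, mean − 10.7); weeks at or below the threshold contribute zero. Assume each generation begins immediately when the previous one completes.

Weekly DD (7 × max(0, T̄ − 10.7)): 108.5, 10.5, 116.2, 0.0, 37.8, 61.6, 106.4, 97.3, 114.1, 0.0, 30.1, 51.1.
Season total = 733.6 DD.
Complete generations = ⌊733.6 / 198⌋ = 3.

3 generations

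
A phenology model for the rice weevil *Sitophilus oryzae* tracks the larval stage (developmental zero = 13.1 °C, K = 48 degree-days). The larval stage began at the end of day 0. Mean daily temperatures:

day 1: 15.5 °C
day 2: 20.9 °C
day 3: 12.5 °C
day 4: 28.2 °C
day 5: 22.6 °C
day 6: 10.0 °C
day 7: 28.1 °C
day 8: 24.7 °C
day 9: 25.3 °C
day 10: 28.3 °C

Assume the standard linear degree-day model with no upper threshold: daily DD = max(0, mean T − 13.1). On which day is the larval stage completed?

day 7

Daily DD above 13.1 °C: 2.4, 7.8, 0.0, 15.1, 9.5, 0.0, 15.0, 11.6, 12.2, 15.2.
Cumulative: 2.4, 10.2, 10.2, 25.3, 34.8, 34.8, 49.8, 61.4, 73.6, 88.8.
The total first reaches 48 DD on day 7.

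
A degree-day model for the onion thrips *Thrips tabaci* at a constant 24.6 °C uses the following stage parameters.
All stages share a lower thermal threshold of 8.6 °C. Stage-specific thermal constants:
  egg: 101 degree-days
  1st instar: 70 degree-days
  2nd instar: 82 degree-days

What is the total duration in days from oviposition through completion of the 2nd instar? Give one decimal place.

15.8 days

Daily accumulation at 24.6 °C = 24.6 − 8.6 = 16.0 DD/day.
Total K = 101 + 70 + 82 = 253 DD.
Total duration = 253 / 16.0 = 15.812 ≈ 15.8 days.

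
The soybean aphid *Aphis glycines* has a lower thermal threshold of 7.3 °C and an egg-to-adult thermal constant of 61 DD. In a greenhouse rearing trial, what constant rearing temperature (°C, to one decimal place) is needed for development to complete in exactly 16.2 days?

11.1 °C

Required daily accumulation = 61 / 16.2 = 3.765 DD/day.
T = T_base + 3.765 = 7.3 + 3.765 = 11.065 ≈ 11.1 °C.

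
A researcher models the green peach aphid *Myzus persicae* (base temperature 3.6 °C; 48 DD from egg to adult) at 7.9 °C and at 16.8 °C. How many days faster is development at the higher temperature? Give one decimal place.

7.5 days

At 7.9 °C: 48 / (7.9 − 3.6) = 48 / 4.3 = 11.163 d.
At 16.8 °C: 48 / (16.8 − 3.6) = 48 / 13.2 = 3.636 d.
Difference = |11.163 − 3.636| = 7.526 ≈ 7.5 days.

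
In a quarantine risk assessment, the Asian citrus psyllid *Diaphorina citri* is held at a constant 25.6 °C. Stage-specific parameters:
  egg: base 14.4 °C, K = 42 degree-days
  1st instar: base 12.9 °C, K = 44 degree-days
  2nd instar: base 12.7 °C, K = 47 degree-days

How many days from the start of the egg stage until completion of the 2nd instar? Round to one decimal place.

egg: 42 / (25.6 − 14.4) = 42 / 11.2 = 3.750 d.
1st instar: 44 / (25.6 − 12.9) = 44 / 12.7 = 3.465 d.
2nd instar: 47 / (25.6 − 12.7) = 47 / 12.9 = 3.643 d.
Sum = 10.858 ≈ 10.9 days.

10.9 days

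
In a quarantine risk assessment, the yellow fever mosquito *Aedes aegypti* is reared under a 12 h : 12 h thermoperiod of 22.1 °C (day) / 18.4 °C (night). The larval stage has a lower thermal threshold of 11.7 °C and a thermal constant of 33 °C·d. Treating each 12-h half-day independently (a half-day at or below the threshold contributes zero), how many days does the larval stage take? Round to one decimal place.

3.9 days

Day half: max(0, 22.1 − 11.7) × 0.5 = 10.4 × 0.5 = 5.20 DD.
Night half: max(0, 18.4 − 11.7) × 0.5 = 6.7 × 0.5 = 3.35 DD.
Per 24 h: 8.55 DD/day.
Duration = 33 / 8.55 = 3.860 ≈ 3.9 days.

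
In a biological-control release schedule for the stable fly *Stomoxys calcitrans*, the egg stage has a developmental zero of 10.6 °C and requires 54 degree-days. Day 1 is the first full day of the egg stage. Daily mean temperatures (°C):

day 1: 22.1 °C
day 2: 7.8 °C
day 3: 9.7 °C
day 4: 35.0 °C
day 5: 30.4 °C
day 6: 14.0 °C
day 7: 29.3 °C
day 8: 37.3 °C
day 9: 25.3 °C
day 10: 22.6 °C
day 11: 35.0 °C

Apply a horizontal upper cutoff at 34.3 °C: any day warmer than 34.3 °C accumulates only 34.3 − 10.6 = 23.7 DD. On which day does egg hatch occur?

day 5

Daily DD above 10.6 °C (capped at 23.7): 11.5, 0.0, 0.0, 23.7, 19.8, 3.4, 18.7, 23.7, 14.7, 12.0, 23.7.
Cumulative: 11.5, 11.5, 11.5, 35.2, 55.0, 58.4, 77.1, 100.8, 115.5, 127.5, 151.2.
The total first reaches 54 DD on day 5.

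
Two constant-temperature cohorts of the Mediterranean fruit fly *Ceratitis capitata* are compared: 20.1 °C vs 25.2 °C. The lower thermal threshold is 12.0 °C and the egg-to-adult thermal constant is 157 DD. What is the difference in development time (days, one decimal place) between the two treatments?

At 20.1 °C: 157 / (20.1 − 12.0) = 157 / 8.1 = 19.383 d.
At 25.2 °C: 157 / (25.2 − 12.0) = 157 / 13.2 = 11.894 d.
Difference = |19.383 − 11.894| = 7.489 ≈ 7.5 days.

7.5 days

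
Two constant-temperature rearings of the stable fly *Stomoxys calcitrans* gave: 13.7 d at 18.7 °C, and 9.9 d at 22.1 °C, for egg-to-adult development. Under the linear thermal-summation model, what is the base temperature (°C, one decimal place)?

Under the model K = D·(T − T_b), so D₁·(T₁ − T_b) = D₂·(T₂ − T_b).
13.7·(18.7 − T_b) = 9.9·(22.1 − T_b)
T_b = (13.7·18.7 − 9.9·22.1) / (13.7 − 9.9) = 37.40 / 3.8 = 9.842 °C ≈ 9.8 °C.

9.8 °C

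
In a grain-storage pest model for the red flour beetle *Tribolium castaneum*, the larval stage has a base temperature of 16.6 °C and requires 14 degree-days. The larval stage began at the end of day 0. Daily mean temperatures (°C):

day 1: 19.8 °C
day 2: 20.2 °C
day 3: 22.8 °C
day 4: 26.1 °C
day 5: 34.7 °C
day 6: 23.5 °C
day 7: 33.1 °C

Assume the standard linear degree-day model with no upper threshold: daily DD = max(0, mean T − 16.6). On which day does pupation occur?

day 4

Daily DD above 16.6 °C: 3.2, 3.6, 6.2, 9.5, 18.1, 6.9, 16.5.
Cumulative: 3.2, 6.8, 13.0, 22.5, 40.6, 47.5, 64.0.
The total first reaches 14 DD on day 4.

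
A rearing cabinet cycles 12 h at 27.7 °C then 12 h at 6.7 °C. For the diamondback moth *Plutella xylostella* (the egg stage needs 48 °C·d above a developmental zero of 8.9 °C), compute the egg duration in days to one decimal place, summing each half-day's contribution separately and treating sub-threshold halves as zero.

5.1 days

Day half: max(0, 27.7 − 8.9) × 0.5 = 18.8 × 0.5 = 9.40 DD.
Night half: max(0, 6.7 − 8.9) × 0.5 = 0.0 × 0.5 = 0.00 DD.
Per 24 h: 9.40 DD/day.
Duration = 48 / 9.40 = 5.106 ≈ 5.1 days.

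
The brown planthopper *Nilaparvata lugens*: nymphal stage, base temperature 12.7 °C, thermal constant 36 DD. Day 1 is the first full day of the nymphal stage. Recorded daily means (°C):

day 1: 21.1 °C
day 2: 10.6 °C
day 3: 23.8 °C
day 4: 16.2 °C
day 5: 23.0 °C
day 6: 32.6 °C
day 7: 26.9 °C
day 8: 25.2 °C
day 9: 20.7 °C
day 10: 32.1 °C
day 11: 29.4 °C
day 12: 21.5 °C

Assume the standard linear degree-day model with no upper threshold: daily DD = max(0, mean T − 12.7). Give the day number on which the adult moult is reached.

Daily DD above 12.7 °C: 8.4, 0.0, 11.1, 3.5, 10.3, 19.9, 14.2, 12.5, 8.0, 19.4, 16.7, 8.8.
Cumulative: 8.4, 8.4, 19.5, 23.0, 33.3, 53.2, 67.4, 79.9, 87.9, 107.3, 124.0, 132.8.
The total first reaches 36 DD on day 6.

day 6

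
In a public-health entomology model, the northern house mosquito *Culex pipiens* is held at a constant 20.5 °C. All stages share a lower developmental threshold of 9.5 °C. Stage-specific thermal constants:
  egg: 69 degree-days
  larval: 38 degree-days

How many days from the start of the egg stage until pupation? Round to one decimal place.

9.7 days

Daily accumulation at 20.5 °C = 20.5 − 9.5 = 11.0 DD/day.
Total K = 69 + 38 = 107 DD.
Total duration = 107 / 11.0 = 9.727 ≈ 9.7 days.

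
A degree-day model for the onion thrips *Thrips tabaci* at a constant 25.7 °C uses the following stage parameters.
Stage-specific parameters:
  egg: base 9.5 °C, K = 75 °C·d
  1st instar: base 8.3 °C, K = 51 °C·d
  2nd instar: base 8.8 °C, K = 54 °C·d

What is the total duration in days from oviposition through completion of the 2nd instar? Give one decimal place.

egg: 75 / (25.7 − 9.5) = 75 / 16.2 = 4.630 d.
1st instar: 51 / (25.7 − 8.3) = 51 / 17.4 = 2.931 d.
2nd instar: 54 / (25.7 − 8.8) = 54 / 16.9 = 3.195 d.
Sum = 10.756 ≈ 10.8 days.

10.8 days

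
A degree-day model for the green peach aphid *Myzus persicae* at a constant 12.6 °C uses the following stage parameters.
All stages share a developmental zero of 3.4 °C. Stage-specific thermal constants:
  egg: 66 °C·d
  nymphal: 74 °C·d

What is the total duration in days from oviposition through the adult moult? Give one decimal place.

15.2 days

Daily accumulation at 12.6 °C = 12.6 − 3.4 = 9.2 DD/day.
Total K = 66 + 74 = 140 DD.
Total duration = 140 / 9.2 = 15.217 ≈ 15.2 days.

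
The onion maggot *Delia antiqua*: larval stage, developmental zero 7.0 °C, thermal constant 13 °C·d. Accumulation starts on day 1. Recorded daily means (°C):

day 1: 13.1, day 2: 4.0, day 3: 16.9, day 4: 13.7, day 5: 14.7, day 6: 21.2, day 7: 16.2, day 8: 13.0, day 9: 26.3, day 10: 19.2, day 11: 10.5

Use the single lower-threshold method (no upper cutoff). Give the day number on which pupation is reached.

day 3

Daily DD above 7.0 °C: 6.1, 0.0, 9.9, 6.7, 7.7, 14.2, 9.2, 6.0, 19.3, 12.2, 3.5.
Cumulative: 6.1, 6.1, 16.0, 22.7, 30.4, 44.6, 53.8, 59.8, 79.1, 91.3, 94.8.
The total first reaches 13 DD on day 3.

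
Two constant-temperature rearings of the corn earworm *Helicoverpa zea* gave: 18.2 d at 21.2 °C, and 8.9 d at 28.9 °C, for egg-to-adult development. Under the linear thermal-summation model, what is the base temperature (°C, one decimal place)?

Linear rate model ⇒ the product D·(T − T_b) is constant across temperatures.
18.2·(21.2 − T_b) = 8.9·(28.9 − T_b)
T_b = (18.2·21.2 − 8.9·28.9) / (18.2 − 8.9) = 128.63 / 9.3 = 13.831 °C ≈ 13.8 °C.

13.8 °C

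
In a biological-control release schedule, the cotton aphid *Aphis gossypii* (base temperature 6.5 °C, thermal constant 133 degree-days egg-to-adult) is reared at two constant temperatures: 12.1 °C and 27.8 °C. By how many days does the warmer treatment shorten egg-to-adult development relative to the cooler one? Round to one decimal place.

At 12.1 °C: 133 / (12.1 − 6.5) = 133 / 5.6 = 23.750 d.
At 27.8 °C: 133 / (27.8 − 6.5) = 133 / 21.3 = 6.244 d.
Difference = |23.750 − 6.244| = 17.506 ≈ 17.5 days.

17.5 days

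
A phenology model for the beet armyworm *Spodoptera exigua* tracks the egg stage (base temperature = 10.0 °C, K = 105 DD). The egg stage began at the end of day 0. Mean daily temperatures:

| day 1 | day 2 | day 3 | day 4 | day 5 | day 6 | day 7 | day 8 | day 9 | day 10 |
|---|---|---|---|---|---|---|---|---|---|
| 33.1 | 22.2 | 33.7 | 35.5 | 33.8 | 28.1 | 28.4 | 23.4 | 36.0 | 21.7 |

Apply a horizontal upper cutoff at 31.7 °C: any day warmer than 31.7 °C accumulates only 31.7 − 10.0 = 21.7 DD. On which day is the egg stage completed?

Daily DD above 10.0 °C (capped at 21.7): 21.7, 12.2, 21.7, 21.7, 21.7, 18.1, 18.4, 13.4, 21.7, 11.7.
Cumulative: 21.7, 33.9, 55.6, 77.3, 99.0, 117.1, 135.5, 148.9, 170.6, 182.3.
The total first reaches 105 DD on day 6.

day 6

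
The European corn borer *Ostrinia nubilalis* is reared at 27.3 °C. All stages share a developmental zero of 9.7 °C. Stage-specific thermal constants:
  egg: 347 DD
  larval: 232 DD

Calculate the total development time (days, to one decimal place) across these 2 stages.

Daily accumulation at 27.3 °C = 27.3 − 9.7 = 17.6 DD/day.
Total K = 347 + 232 = 579 DD.
Total duration = 579 / 17.6 = 32.898 ≈ 32.9 days.

32.9 days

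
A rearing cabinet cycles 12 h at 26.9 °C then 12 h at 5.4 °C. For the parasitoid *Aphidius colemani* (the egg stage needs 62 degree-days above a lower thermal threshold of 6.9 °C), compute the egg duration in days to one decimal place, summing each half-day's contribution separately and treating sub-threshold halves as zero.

6.2 days

Day half: max(0, 26.9 − 6.9) × 0.5 = 20.0 × 0.5 = 10.00 DD.
Night half: max(0, 5.4 − 6.9) × 0.5 = 0.0 × 0.5 = 0.00 DD.
Per 24 h: 10.00 DD/day.
Duration = 62 / 10.00 = 6.200 ≈ 6.2 days.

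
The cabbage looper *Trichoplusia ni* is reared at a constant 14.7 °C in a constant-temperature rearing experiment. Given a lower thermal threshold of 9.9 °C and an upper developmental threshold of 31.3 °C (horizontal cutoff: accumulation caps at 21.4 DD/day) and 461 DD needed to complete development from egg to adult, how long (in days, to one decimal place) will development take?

96.0 days

Daily accumulation = 14.7 − 9.9 = 4.8 DD/day.
Duration = 461 / 4.8 = 96.042 ≈ 96.0 days.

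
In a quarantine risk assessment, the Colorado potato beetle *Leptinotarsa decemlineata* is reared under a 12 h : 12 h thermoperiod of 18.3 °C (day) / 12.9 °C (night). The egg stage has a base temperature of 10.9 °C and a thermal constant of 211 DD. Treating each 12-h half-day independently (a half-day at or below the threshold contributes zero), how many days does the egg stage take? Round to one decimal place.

44.9 days

Day half: max(0, 18.3 − 10.9) × 0.5 = 7.4 × 0.5 = 3.70 DD.
Night half: max(0, 12.9 − 10.9) × 0.5 = 2.0 × 0.5 = 1.00 DD.
Per 24 h: 4.70 DD/day.
Duration = 211 / 4.70 = 44.894 ≈ 44.9 days.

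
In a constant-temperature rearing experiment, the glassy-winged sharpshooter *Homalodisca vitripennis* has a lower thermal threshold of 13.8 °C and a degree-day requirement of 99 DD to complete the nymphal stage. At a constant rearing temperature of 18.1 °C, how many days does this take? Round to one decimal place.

Daily accumulation = 18.1 − 13.8 = 4.3 DD/day.
Duration = 99 / 4.3 = 23.023 ≈ 23.0 days.

23.0 days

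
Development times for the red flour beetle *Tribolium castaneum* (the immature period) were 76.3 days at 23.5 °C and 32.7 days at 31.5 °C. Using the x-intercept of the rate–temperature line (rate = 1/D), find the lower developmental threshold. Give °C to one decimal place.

Linear rate model ⇒ the product D·(T − T_b) is constant across temperatures.
76.3·(23.5 − T_b) = 32.7·(31.5 − T_b)
T_b = (76.3·23.5 − 32.7·31.5) / (76.3 − 32.7) = 763.00 / 43.6 = 17.500 °C ≈ 17.5 °C.

17.5 °C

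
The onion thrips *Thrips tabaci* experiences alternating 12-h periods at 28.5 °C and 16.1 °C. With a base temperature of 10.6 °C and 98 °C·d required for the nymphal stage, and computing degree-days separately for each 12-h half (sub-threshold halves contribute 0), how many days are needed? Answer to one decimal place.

8.4 days

Day half: max(0, 28.5 − 10.6) × 0.5 = 17.9 × 0.5 = 8.95 DD.
Night half: max(0, 16.1 − 10.6) × 0.5 = 5.5 × 0.5 = 2.75 DD.
Per 24 h: 11.70 DD/day.
Duration = 98 / 11.70 = 8.376 ≈ 8.4 days.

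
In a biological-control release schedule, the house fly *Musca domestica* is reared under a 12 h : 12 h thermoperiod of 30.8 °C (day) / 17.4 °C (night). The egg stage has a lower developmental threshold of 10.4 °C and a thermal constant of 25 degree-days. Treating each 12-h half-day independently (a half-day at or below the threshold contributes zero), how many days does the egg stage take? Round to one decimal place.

1.8 days

Day half: max(0, 30.8 − 10.4) × 0.5 = 20.4 × 0.5 = 10.20 DD.
Night half: max(0, 17.4 − 10.4) × 0.5 = 7.0 × 0.5 = 3.50 DD.
Per 24 h: 13.70 DD/day.
Duration = 25 / 13.70 = 1.825 ≈ 1.8 days.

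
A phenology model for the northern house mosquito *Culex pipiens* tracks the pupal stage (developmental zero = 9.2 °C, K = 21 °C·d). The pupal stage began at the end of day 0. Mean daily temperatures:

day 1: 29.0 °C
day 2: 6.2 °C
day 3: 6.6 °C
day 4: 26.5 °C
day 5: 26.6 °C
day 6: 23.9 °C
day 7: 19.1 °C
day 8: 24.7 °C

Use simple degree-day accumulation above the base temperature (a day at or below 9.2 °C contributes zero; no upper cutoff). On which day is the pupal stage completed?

day 4

Daily DD above 9.2 °C: 19.8, 0.0, 0.0, 17.3, 17.4, 14.7, 9.9, 15.5.
Cumulative: 19.8, 19.8, 19.8, 37.1, 54.5, 69.2, 79.1, 94.6.
The total first reaches 21 DD on day 4.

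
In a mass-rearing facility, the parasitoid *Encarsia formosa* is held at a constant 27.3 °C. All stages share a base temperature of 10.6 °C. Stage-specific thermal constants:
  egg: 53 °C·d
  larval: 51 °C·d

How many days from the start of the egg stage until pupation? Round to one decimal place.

6.2 days

Daily accumulation at 27.3 °C = 27.3 − 10.6 = 16.7 DD/day.
Total K = 53 + 51 = 104 DD.
Total duration = 104 / 16.7 = 6.228 ≈ 6.2 days.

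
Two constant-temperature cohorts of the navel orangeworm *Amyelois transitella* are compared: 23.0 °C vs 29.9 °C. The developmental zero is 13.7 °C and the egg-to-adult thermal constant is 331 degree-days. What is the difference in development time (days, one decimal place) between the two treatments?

15.2 days

At 23.0 °C: 331 / (23.0 − 13.7) = 331 / 9.3 = 35.591 d.
At 29.9 °C: 331 / (29.9 − 13.7) = 331 / 16.2 = 20.432 d.
Difference = |35.591 − 20.432| = 15.159 ≈ 15.2 days.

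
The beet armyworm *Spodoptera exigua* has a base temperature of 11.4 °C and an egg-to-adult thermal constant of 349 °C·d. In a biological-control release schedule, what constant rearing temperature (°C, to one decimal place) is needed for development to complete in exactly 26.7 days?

24.5 °C

Required daily accumulation = 349 / 26.7 = 13.071 DD/day.
T = T_base + 13.071 = 11.4 + 13.071 = 24.471 ≈ 24.5 °C.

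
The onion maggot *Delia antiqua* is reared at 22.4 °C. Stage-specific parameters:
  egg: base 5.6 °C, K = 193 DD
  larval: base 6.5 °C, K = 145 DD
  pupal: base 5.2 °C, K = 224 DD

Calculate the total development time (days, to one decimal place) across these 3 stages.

33.6 days

egg: 193 / (22.4 − 5.6) = 193 / 16.8 = 11.488 d.
larval: 145 / (22.4 − 6.5) = 145 / 15.9 = 9.119 d.
pupal: 224 / (22.4 − 5.2) = 224 / 17.2 = 13.023 d.
Sum = 33.631 ≈ 33.6 days.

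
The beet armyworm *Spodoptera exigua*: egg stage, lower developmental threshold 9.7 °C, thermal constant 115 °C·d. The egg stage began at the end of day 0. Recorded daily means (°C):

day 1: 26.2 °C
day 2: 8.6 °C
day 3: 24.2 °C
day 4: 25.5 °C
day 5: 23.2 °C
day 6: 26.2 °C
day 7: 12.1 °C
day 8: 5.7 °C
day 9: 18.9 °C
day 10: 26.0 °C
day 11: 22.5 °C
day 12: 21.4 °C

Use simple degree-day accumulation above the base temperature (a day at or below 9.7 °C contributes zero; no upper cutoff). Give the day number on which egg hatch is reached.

day 11

Daily DD above 9.7 °C: 16.5, 0.0, 14.5, 15.8, 13.5, 16.5, 2.4, 0.0, 9.2, 16.3, 12.8, 11.7.
Cumulative: 16.5, 16.5, 31.0, 46.8, 60.3, 76.8, 79.2, 79.2, 88.4, 104.7, 117.5, 129.2.
The total first reaches 115 DD on day 11.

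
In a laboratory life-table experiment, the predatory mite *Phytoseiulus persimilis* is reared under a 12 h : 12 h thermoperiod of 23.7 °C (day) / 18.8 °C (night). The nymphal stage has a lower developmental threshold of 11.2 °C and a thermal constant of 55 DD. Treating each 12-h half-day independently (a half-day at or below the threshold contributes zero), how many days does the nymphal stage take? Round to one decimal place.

Day half: max(0, 23.7 − 11.2) × 0.5 = 12.5 × 0.5 = 6.25 DD.
Night half: max(0, 18.8 − 11.2) × 0.5 = 7.6 × 0.5 = 3.80 DD.
Per 24 h: 10.05 DD/day.
Duration = 55 / 10.05 = 5.473 ≈ 5.5 days.

5.5 days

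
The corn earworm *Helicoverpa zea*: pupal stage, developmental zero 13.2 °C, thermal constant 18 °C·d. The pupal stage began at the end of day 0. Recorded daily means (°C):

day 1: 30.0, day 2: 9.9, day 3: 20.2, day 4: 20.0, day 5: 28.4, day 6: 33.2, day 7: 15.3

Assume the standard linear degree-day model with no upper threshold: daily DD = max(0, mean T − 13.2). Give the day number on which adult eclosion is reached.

day 3

Daily DD above 13.2 °C: 16.8, 0.0, 7.0, 6.8, 15.2, 20.0, 2.1.
Cumulative: 16.8, 16.8, 23.8, 30.6, 45.8, 65.8, 67.9.
The total first reaches 18 DD on day 3.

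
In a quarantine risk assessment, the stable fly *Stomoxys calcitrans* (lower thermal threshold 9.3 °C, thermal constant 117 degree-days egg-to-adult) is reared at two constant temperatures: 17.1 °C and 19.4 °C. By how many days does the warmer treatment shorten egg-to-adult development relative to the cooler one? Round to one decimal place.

3.4 days

At 17.1 °C: 117 / (17.1 − 9.3) = 117 / 7.8 = 15.000 d.
At 19.4 °C: 117 / (19.4 − 9.3) = 117 / 10.1 = 11.584 d.
Difference = |15.000 − 11.584| = 3.416 ≈ 3.4 days.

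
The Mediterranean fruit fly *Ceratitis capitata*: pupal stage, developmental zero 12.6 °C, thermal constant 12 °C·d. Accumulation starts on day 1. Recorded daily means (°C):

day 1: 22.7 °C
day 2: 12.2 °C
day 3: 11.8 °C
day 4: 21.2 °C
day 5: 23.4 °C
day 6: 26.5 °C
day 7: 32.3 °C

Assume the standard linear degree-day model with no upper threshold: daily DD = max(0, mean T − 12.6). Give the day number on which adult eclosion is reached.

Daily DD above 12.6 °C: 10.1, 0.0, 0.0, 8.6, 10.8, 13.9, 19.7.
Cumulative: 10.1, 10.1, 10.1, 18.7, 29.5, 43.4, 63.1.
The total first reaches 12 DD on day 4.

day 4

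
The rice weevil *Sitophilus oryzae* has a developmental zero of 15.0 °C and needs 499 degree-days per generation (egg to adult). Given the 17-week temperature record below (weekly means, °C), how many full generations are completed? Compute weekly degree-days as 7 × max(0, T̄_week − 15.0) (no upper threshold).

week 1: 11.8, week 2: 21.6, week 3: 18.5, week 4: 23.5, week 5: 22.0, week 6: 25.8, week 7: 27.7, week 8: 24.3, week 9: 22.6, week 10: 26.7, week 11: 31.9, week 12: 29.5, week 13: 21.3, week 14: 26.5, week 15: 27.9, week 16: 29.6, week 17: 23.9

Weekly DD (7 × max(0, T̄ − 15.0)): 0.0, 46.2, 24.5, 59.5, 49.0, 75.6, 88.9, 65.1, 53.2, 81.9, 118.3, 101.5, 44.1, 80.5, 90.3, 102.2, 62.3.
Season total = 1143.1 DD.
Complete generations = ⌊1143.1 / 499⌋ = 2.

2 generations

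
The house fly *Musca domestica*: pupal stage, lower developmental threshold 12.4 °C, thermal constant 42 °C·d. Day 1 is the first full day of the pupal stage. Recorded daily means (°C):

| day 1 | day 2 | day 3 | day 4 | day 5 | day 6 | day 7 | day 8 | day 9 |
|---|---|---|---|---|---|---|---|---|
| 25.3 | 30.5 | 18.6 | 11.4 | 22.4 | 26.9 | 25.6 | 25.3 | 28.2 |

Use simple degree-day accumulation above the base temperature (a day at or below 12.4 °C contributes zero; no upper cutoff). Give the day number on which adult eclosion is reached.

Daily DD above 12.4 °C: 12.9, 18.1, 6.2, 0.0, 10.0, 14.5, 13.2, 12.9, 15.8.
Cumulative: 12.9, 31.0, 37.2, 37.2, 47.2, 61.7, 74.9, 87.8, 103.6.
The total first reaches 42 DD on day 5.

day 5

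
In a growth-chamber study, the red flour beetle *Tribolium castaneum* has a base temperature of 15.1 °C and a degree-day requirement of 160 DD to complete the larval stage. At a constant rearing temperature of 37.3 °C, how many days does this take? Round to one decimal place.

7.2 days

Daily accumulation = 37.3 − 15.1 = 22.2 DD/day.
Duration = 160 / 22.2 = 7.207 ≈ 7.2 days.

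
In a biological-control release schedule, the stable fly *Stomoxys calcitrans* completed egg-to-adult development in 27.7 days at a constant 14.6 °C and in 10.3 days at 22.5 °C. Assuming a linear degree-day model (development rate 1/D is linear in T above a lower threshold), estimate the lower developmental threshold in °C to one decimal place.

Linear rate model ⇒ the product D·(T − T_b) is constant across temperatures.
27.7·(14.6 − T_b) = 10.3·(22.5 − T_b)
T_b = (27.7·14.6 − 10.3·22.5) / (27.7 − 10.3) = 172.67 / 17.4 = 9.924 °C ≈ 9.9 °C.

9.9 °C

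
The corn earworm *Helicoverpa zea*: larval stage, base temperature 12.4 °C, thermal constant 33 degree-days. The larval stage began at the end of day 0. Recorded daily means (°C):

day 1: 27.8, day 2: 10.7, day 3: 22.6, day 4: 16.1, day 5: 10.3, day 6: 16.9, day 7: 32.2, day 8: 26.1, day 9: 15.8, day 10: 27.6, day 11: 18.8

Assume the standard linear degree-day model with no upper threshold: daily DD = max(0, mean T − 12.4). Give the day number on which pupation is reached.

day 6

Daily DD above 12.4 °C: 15.4, 0.0, 10.2, 3.7, 0.0, 4.5, 19.8, 13.7, 3.4, 15.2, 6.4.
Cumulative: 15.4, 15.4, 25.6, 29.3, 29.3, 33.8, 53.6, 67.3, 70.7, 85.9, 92.3.
The total first reaches 33 DD on day 6.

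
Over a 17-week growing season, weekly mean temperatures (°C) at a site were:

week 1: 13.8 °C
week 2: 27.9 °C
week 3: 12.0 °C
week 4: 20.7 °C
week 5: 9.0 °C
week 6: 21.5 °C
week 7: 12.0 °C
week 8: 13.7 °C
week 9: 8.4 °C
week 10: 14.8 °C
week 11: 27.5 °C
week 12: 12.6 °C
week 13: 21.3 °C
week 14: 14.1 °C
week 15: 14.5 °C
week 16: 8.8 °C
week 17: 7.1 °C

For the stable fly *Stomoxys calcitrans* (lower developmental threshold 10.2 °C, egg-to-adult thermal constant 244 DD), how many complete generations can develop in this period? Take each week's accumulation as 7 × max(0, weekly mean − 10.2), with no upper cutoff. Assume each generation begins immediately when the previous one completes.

Weekly DD (7 × max(0, T̄ − 10.2)): 25.2, 123.9, 12.6, 73.5, 0.0, 79.1, 12.6, 24.5, 0.0, 32.2, 121.1, 16.8, 77.7, 27.3, 30.1, 0.0, 0.0.
Season total = 656.6 DD.
Complete generations = ⌊656.6 / 244⌋ = 2.

2 generations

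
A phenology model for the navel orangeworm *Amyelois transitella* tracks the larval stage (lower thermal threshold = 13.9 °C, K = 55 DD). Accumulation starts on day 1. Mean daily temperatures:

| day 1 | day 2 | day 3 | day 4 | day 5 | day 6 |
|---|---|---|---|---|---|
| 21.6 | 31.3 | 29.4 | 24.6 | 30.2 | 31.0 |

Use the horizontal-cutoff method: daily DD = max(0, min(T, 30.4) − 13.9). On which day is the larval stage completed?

day 5

Daily DD above 13.9 °C (capped at 16.5): 7.7, 16.5, 15.5, 10.7, 16.3, 16.5.
Cumulative: 7.7, 24.2, 39.7, 50.4, 66.7, 83.2.
The total first reaches 55 DD on day 5.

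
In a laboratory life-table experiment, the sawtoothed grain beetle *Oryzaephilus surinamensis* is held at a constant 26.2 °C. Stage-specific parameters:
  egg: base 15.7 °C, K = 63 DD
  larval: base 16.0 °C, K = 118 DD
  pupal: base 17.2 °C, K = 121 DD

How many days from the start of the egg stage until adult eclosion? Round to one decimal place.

31.0 days

egg: 63 / (26.2 − 15.7) = 63 / 10.5 = 6.000 d.
larval: 118 / (26.2 − 16.0) = 118 / 10.2 = 11.569 d.
pupal: 121 / (26.2 − 17.2) = 121 / 9.0 = 13.444 d.
Sum = 31.013 ≈ 31.0 days.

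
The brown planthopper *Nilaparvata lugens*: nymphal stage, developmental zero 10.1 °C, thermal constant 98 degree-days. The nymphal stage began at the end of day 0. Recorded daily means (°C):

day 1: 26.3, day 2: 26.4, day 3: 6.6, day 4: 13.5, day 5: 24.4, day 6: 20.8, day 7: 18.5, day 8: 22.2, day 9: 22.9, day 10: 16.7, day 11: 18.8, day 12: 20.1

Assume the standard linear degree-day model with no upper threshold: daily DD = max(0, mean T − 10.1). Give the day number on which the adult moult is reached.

day 10

Daily DD above 10.1 °C: 16.2, 16.3, 0.0, 3.4, 14.3, 10.7, 8.4, 12.1, 12.8, 6.6, 8.7, 10.0.
Cumulative: 16.2, 32.5, 32.5, 35.9, 50.2, 60.9, 69.3, 81.4, 94.2, 100.8, 109.5, 119.5.
The total first reaches 98 DD on day 10.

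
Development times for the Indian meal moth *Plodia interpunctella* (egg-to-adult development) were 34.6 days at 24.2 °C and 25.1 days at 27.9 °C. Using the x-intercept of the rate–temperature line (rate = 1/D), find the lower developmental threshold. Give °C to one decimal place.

14.4 °C

Under the model K = D·(T − T_b), so D₁·(T₁ − T_b) = D₂·(T₂ − T_b).
34.6·(24.2 − T_b) = 25.1·(27.9 − T_b)
T_b = (34.6·24.2 − 25.1·27.9) / (34.6 − 25.1) = 137.03 / 9.5 = 14.424 °C ≈ 14.4 °C.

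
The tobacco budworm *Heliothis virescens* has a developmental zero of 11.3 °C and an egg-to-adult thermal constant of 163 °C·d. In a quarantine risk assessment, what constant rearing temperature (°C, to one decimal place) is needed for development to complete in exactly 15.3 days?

Required daily accumulation = 163 / 15.3 = 10.654 DD/day.
T = T_base + 10.654 = 11.3 + 10.654 = 21.954 ≈ 22.0 °C.

22.0 °C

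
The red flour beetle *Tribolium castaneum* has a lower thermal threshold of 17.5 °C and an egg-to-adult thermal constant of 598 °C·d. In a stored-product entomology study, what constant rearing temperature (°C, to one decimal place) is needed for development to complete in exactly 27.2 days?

Required daily accumulation = 598 / 27.2 = 21.985 DD/day.
T = T_base + 21.985 = 17.5 + 21.985 = 39.485 ≈ 39.5 °C.

39.5 °C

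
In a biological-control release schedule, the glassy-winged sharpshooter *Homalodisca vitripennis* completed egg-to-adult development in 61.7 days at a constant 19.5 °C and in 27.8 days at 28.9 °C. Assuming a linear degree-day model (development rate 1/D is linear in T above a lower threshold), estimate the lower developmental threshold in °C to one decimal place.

Equal thermal constants: D₁(T₁ − T_b) = D₂(T₂ − T_b).
61.7·(19.5 − T_b) = 27.8·(28.9 − T_b)
T_b = (61.7·19.5 − 27.8·28.9) / (61.7 − 27.8) = 399.73 / 33.9 = 11.791 °C ≈ 11.8 °C.

11.8 °C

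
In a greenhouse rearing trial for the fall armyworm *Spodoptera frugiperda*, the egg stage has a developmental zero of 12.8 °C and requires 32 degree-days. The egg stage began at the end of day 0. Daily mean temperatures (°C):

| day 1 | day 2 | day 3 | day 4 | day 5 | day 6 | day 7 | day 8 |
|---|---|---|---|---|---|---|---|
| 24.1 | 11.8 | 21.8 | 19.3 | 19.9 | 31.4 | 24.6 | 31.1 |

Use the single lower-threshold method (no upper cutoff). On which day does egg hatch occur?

day 5

Daily DD above 12.8 °C: 11.3, 0.0, 9.0, 6.5, 7.1, 18.6, 11.8, 18.3.
Cumulative: 11.3, 11.3, 20.3, 26.8, 33.9, 52.5, 64.3, 82.6.
The total first reaches 32 DD on day 5.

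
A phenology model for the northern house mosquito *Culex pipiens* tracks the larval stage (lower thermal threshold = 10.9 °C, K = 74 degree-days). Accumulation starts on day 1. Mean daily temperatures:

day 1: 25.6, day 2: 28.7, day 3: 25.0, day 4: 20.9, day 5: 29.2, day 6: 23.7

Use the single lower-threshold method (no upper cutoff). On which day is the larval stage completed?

Daily DD above 10.9 °C: 14.7, 17.8, 14.1, 10.0, 18.3, 12.8.
Cumulative: 14.7, 32.5, 46.6, 56.6, 74.9, 87.7.
The total first reaches 74 DD on day 5.

day 5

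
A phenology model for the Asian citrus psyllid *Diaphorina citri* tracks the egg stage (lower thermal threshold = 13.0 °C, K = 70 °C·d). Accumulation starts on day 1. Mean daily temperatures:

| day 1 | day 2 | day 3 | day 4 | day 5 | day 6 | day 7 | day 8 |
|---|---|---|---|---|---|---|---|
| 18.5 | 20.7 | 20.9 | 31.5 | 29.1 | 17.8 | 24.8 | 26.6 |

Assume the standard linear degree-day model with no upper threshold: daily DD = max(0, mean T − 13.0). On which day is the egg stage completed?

Daily DD above 13.0 °C: 5.5, 7.7, 7.9, 18.5, 16.1, 4.8, 11.8, 13.6.
Cumulative: 5.5, 13.2, 21.1, 39.6, 55.7, 60.5, 72.3, 85.9.
The total first reaches 70 DD on day 7.

day 7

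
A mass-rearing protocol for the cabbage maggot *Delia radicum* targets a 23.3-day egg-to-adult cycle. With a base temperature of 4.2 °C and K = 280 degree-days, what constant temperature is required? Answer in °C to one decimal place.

16.2 °C

Required daily accumulation = 280 / 23.3 = 12.017 DD/day.
T = T_base + 12.017 = 4.2 + 12.017 = 16.217 ≈ 16.2 °C.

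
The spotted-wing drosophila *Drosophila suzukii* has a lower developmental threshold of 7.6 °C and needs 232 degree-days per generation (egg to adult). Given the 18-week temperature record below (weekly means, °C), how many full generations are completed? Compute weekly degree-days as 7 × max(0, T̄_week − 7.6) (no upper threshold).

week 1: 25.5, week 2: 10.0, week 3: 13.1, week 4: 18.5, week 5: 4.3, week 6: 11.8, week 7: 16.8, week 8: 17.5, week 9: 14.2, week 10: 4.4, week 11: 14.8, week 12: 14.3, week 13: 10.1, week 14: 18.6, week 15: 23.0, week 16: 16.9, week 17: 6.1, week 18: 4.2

Weekly DD (7 × max(0, T̄ − 7.6)): 125.3, 16.8, 38.5, 76.3, 0.0, 29.4, 64.4, 69.3, 46.2, 0.0, 50.4, 46.9, 17.5, 77.0, 107.8, 65.1, 0.0, 0.0.
Season total = 830.9 DD.
Complete generations = ⌊830.9 / 232⌋ = 3.

3 generations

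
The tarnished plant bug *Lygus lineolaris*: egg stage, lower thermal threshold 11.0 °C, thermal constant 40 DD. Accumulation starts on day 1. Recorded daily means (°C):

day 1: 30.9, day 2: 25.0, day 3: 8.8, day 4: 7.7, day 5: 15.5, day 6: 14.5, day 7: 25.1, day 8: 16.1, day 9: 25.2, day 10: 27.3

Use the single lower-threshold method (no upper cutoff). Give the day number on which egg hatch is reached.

day 6

Daily DD above 11.0 °C: 19.9, 14.0, 0.0, 0.0, 4.5, 3.5, 14.1, 5.1, 14.2, 16.3.
Cumulative: 19.9, 33.9, 33.9, 33.9, 38.4, 41.9, 56.0, 61.1, 75.3, 91.6.
The total first reaches 40 DD on day 6.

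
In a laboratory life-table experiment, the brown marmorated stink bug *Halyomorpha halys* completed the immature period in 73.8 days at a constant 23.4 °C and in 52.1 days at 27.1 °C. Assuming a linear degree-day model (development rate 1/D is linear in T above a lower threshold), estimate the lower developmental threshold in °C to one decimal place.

14.5 °C

Under the model K = D·(T − T_b), so D₁·(T₁ − T_b) = D₂·(T₂ − T_b).
73.8·(23.4 − T_b) = 52.1·(27.1 − T_b)
T_b = (73.8·23.4 − 52.1·27.1) / (73.8 − 52.1) = 315.01 / 21.7 = 14.517 °C ≈ 14.5 °C.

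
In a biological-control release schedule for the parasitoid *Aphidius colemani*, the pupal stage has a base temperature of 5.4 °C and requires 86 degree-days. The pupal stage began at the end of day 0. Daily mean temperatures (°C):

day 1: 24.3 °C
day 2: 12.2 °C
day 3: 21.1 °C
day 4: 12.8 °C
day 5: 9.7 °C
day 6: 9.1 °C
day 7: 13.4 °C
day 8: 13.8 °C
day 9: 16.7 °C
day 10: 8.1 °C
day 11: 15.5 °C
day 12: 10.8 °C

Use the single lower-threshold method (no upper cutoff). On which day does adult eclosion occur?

day 10

Daily DD above 5.4 °C: 18.9, 6.8, 15.7, 7.4, 4.3, 3.7, 8.0, 8.4, 11.3, 2.7, 10.1, 5.4.
Cumulative: 18.9, 25.7, 41.4, 48.8, 53.1, 56.8, 64.8, 73.2, 84.5, 87.2, 97.3, 102.7.
The total first reaches 86 DD on day 10.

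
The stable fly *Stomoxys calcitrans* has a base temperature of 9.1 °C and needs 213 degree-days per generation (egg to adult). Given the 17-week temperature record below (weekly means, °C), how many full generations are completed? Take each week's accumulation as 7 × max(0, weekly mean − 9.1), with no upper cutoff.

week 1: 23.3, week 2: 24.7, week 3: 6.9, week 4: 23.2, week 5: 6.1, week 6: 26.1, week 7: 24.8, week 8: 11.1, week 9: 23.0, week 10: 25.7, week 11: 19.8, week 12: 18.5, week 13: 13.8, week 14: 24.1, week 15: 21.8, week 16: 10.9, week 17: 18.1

5 generations

Weekly DD (7 × max(0, T̄ − 9.1)): 99.4, 109.2, 0.0, 98.7, 0.0, 119.0, 109.9, 14.0, 97.3, 116.2, 74.9, 65.8, 32.9, 105.0, 88.9, 12.6, 63.0.
Season total = 1206.8 DD.
Complete generations = ⌊1206.8 / 213⌋ = 5.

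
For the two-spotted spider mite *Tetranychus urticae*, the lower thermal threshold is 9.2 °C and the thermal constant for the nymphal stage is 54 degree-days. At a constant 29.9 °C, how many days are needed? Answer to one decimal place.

2.6 days

Daily accumulation = 29.9 − 9.2 = 20.7 DD/day.
Duration = 54 / 20.7 = 2.609 ≈ 2.6 days.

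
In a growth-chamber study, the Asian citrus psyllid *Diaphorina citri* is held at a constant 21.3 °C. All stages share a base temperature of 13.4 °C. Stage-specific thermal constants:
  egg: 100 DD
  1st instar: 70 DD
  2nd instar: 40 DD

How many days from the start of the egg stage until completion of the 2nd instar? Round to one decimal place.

26.6 days

Daily accumulation at 21.3 °C = 21.3 − 13.4 = 7.9 DD/day.
Total K = 100 + 70 + 40 = 210 DD.
Total duration = 210 / 7.9 = 26.582 ≈ 26.6 days.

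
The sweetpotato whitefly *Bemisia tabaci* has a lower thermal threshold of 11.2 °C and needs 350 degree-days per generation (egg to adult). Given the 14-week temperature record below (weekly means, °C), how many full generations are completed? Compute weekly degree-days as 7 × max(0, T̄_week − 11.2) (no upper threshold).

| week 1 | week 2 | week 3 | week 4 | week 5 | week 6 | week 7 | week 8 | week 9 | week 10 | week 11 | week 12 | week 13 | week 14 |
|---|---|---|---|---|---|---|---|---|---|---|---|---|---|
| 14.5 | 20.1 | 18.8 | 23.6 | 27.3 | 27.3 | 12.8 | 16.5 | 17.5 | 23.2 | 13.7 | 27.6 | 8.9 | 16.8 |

Weekly DD (7 × max(0, T̄ − 11.2)): 23.1, 62.3, 53.2, 86.8, 112.7, 112.7, 11.2, 37.1, 44.1, 84.0, 17.5, 114.8, 0.0, 39.2.
Season total = 798.7 DD.
Complete generations = ⌊798.7 / 350⌋ = 2.

2 generations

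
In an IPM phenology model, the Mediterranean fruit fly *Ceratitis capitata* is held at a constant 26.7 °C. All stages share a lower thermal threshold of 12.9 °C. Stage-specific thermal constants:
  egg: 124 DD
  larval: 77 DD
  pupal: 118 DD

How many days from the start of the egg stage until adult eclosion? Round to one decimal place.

23.1 days

Daily accumulation at 26.7 °C = 26.7 − 12.9 = 13.8 DD/day.
Total K = 124 + 77 + 118 = 319 DD.
Total duration = 319 / 13.8 = 23.116 ≈ 23.1 days.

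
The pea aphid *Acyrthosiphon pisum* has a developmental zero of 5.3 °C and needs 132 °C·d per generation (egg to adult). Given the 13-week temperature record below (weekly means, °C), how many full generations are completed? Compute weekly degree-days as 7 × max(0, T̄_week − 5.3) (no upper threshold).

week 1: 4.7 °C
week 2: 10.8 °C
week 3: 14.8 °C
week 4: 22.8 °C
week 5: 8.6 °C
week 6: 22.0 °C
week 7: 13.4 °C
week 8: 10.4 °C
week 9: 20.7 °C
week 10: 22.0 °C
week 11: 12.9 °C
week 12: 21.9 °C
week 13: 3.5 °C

6 generations

Weekly DD (7 × max(0, T̄ − 5.3)): 0.0, 38.5, 66.5, 122.5, 23.1, 116.9, 56.7, 35.7, 107.8, 116.9, 53.2, 116.2, 0.0.
Season total = 854.0 DD.
Complete generations = ⌊854.0 / 132⌋ = 6.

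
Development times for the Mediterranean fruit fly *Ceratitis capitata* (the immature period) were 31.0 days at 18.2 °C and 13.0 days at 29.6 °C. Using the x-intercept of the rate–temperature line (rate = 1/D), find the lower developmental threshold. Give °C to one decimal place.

10.0 °C

Under the model K = D·(T − T_b), so D₁·(T₁ − T_b) = D₂·(T₂ − T_b).
31.0·(18.2 − T_b) = 13.0·(29.6 − T_b)
T_b = (31.0·18.2 − 13.0·29.6) / (31.0 − 13.0) = 179.40 / 18.0 = 9.967 °C ≈ 10.0 °C.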